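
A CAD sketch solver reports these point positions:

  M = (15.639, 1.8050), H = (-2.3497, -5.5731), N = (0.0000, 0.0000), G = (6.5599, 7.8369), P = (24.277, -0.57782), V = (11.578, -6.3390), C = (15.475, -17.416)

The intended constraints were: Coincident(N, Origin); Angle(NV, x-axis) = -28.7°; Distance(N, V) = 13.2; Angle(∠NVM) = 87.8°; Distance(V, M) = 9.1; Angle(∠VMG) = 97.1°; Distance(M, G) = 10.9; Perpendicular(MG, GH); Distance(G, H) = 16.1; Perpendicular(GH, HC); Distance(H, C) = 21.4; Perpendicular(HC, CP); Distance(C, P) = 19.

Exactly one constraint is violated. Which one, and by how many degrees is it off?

Perpendicular(HC, CP) — off by 6.00°.

N = (0.00, 0.00) ✓; NV at -28.70° ✓; |NV| = 13.20 ✓; ∠NVM = 87.80° ✓; |VM| = 9.100 ✓; ∠VMG = 97.10° ✓; |MG| = 10.90 ✓; ∠(MG, GH) = 90.00° ✓; |GH| = 16.10 ✓; ∠(GH, HC) = 90.00° ✓; |HC| = 21.40 ✓; ∠(HC, CP) = 96.00° ✗; |CP| = 19.00 ✓.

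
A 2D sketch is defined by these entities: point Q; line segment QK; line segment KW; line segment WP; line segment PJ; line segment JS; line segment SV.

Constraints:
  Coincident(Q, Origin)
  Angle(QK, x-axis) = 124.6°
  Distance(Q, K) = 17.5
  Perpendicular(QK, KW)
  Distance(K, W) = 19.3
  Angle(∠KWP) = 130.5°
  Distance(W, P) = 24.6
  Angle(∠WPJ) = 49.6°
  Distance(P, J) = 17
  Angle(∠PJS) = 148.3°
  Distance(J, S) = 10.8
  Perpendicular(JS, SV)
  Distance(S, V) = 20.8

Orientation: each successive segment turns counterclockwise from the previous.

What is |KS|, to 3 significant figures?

15.9

Q is at the origin; QK runs at 124.6° with length 17.5, so K = (-9.94, 14.4). QK ⟂ KW, so KW runs at -145°; with |KW| = 19.3, W = (-25.8, 3.45). ∠KWP = 130.5° gives WP at -95.9° from the x-axis; with |WP| = 24.6, P = (-28.4, -21.0). ∠WPJ = 49.6° gives PJ at 34.5° from the x-axis; with |PJ| = 17.0, J = (-14.3, -11.4). ∠PJS = 148.3° gives JS at 66.2° from the x-axis; with |JS| = 10.8, S = (-9.98, -1.51). Then |KS| = |S − K| = 15.9.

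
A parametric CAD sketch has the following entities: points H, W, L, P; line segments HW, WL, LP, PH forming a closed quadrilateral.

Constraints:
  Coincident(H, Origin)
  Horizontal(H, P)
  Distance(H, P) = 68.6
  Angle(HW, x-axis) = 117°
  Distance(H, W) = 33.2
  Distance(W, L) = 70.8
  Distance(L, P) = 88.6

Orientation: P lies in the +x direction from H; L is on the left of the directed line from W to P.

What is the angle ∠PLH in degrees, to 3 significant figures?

45.8°

H is at the origin; HP is horizontal with |HP| = 68.6 and P in +x, so P = (68.6, 0). HW runs at 117.0° with |HW| = 33.2, so W = (-15.1, 29.6). L is determined by |WL| = 70.8 and |LP| = 88.6 together: it lies at the intersection of circle(W, 70.8) and circle(P, 88.6). With |WP| = 88.7, the foot of the radical line on WP is 28.4 from W and the perpendicular offset is √(70.8² − 28.4²) = 64.9. Taking the left-of-WP solution: L = (33.3, 81.3).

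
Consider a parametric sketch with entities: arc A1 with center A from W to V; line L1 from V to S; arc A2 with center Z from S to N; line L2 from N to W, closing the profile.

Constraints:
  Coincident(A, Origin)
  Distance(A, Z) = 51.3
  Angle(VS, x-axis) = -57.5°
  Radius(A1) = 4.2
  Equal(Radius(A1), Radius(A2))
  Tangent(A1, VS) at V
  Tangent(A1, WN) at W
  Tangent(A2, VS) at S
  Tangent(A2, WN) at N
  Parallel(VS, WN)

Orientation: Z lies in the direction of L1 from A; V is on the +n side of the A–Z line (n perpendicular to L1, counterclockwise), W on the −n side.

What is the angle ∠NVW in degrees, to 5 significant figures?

80.701°

The slot axis is L1's direction at -57.5°, so u = (cos -57.5°, sin -57.5°) = (0.53730, -0.84339) and n = (−sin -57.5°, cos -57.5°) = (0.84339, 0.53730). A is at the origin and Z lies 51.3 along u from A, so Z = 51.3·u = (27.563, -43.266). Tangency of A1 to both parallel lines with radius 4.2 puts V and W at A ± 4.2·n: V = (3.5422, 2.2567), W = (-3.5422, -2.2567). Equal radii place S and N the same way about Z: S = Z + 4.2·n = (31.106, -41.009), N = Z − 4.2·n = (24.021, -45.523). Then cos ∠NVW = VN·VW / (|VN||VW|), giving 80.701°.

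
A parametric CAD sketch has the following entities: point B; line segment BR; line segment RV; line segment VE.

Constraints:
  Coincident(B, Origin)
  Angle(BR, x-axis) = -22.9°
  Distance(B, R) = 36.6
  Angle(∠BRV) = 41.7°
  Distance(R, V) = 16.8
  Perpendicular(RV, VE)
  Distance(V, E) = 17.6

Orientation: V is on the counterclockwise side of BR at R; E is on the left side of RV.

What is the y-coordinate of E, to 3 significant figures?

-6.62

B is at the origin; BR runs at -22.9° with length 36.6, so R = 36.6·(cos -22.9°, sin -22.9°) = (33.7, -14.2). ∠BRV = 41.7°, so RV runs at -22.9° + (180° − 41.7°) = 115° from the x-axis; with |RV| = 16.8, V = R + 16.8·(cos 115°, sin 115°) = (26.5, 0.934). The perpendicularity gives VE at right angles to RV; with |VE| = 17.6 on the left of RV, E = V + 17.6·(-0.903, -0.429) = (10.6, -6.62). So E.y = -6.62.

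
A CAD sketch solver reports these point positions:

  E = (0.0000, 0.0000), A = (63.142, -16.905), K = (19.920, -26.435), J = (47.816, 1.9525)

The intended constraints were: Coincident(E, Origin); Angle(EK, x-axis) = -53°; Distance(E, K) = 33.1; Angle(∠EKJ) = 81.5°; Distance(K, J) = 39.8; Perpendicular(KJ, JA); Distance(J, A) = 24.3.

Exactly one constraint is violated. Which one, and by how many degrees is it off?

Perpendicular(KJ, JA) — off by 6.40°.

E = (0.00, 0.00) ✓; EK at -53.00° ✓; |EK| = 33.10 ✓; ∠EKJ = 81.50° ✓; |KJ| = 39.80 ✓; ∠(KJ, JA) = 96.40° ✗; |JA| = 24.30 ✓.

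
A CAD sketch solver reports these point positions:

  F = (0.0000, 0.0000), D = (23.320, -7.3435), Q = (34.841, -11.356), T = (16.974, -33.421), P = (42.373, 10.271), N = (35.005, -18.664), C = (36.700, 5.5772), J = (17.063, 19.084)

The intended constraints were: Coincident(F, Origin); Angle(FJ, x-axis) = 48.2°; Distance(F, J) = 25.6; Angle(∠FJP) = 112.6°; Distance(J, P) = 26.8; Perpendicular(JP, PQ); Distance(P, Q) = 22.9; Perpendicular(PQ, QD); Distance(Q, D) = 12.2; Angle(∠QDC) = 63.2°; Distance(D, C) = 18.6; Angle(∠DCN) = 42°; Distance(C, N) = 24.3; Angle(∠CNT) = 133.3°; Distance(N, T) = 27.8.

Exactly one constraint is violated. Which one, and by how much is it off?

Distance(N, T) = 27.8 — off by 4.50.

F = (0.00, 0.00) ✓; FJ at 48.20° ✓; |FJ| = 25.60 ✓; ∠FJP = 112.6° ✓; |JP| = 26.80 ✓; ∠(JP, PQ) = 90.00° ✓; |PQ| = 22.90 ✓; ∠(PQ, QD) = 90.00° ✓; |QD| = 12.20 ✓; ∠QDC = 63.20° ✓; |DC| = 18.60 ✓; ∠DCN = 42.00° ✓; |CN| = 24.30 ✓; ∠CNT = 133.3° ✓; |NT| = 23.30 ✗.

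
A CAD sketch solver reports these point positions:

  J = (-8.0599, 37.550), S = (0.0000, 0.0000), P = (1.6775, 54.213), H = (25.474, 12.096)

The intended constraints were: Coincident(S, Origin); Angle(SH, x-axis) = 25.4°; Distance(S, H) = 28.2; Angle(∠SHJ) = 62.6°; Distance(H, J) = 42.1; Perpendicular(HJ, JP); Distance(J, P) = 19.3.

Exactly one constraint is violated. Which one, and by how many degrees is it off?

Perpendicular(HJ, JP) — off by 6.90°.

S = (0.00, 0.00) ✓; SH at 25.40° ✓; |SH| = 28.20 ✓; ∠SHJ = 62.60° ✓; |HJ| = 42.10 ✓; ∠(HJ, JP) = 83.10° ✗; |JP| = 19.30 ✓.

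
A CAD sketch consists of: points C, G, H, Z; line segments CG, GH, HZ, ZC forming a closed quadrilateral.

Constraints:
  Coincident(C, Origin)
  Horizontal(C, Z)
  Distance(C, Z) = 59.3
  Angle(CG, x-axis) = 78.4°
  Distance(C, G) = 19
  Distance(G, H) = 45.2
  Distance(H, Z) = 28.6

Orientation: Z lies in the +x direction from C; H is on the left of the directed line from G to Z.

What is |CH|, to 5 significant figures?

55.089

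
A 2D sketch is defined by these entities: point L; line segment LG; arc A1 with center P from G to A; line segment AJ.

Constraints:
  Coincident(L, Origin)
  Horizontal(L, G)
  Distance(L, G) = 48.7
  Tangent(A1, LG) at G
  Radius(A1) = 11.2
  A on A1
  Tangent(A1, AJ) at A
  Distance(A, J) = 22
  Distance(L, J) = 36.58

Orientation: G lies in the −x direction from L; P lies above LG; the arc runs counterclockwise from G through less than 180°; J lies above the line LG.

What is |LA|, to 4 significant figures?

39.53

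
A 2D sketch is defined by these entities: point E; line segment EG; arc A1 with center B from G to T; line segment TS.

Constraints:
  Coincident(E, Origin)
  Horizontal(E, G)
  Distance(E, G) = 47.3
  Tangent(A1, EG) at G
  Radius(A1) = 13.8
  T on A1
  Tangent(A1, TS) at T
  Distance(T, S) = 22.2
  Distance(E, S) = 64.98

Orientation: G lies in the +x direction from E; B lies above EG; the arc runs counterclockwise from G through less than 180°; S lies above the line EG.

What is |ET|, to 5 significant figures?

63.007

Checks: ∠(BG, GE) = 90.00° ✓; |BT| = 13.80 ✓; ∠(BT, TS) = 90.00° ✓; |TS| = 22.20 ✓; |ES| = 64.98 ✓.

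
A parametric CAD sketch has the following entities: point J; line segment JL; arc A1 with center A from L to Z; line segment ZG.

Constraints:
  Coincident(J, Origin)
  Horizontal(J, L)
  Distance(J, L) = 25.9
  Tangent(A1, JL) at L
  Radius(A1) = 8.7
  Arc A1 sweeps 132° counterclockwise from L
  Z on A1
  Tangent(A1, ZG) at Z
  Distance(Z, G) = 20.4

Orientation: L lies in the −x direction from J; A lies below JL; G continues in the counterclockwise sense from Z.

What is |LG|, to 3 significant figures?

30.5

On A1, L sits at bearing 90° from A; a 132° counterclockwise sweep puts Z at bearing 222°, so Z = A + 8.7·(cos 222°, sin 222°) = (-32.4, -14.5). A1 meets ZG tangentially, so AZ is at right angles to ZG, so ZG runs along (−sin 222°, cos 222°); with |ZG| = 20.4, G = (-18.7, -29.7). Then |LG| = |G − L| = 30.5.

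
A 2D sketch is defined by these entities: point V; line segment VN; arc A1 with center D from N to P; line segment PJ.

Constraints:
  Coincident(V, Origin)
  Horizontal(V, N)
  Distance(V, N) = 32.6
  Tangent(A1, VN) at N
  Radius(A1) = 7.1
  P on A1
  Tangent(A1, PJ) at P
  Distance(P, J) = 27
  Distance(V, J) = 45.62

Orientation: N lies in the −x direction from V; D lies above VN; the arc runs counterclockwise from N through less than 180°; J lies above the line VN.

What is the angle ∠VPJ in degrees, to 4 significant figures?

115.9°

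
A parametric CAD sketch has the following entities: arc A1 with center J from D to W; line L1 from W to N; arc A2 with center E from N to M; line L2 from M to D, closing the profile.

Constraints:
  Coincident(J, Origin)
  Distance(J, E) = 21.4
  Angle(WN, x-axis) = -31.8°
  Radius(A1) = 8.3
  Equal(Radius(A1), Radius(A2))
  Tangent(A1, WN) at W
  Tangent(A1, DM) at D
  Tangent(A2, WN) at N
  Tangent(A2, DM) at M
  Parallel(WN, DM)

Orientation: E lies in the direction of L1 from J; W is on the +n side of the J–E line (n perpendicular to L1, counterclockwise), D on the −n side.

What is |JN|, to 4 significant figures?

22.95

Tangency of A1 to both parallel lines with radius 8.3 puts W and D at J ± 8.3·n: W = (4.374, 7.054), D = (-4.374, -7.054). Equal radii place N and M the same way about E: N = E + 8.3·n = (22.56, -4.223), M = E − 8.3·n = (13.81, -18.33). Then |JN| = |N − J| = 22.95.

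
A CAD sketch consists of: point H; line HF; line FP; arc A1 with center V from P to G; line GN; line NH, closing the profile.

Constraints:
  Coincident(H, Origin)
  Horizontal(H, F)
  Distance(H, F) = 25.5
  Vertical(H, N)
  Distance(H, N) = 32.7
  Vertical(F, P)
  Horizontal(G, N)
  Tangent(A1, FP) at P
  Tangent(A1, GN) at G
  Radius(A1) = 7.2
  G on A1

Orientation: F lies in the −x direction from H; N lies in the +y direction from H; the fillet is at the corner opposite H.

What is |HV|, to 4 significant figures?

31.39

H is at the origin; H and F share the same y with |HF| = 25.5 and F on the −x side, so F = (-25.50, 0.000). H and N share the same x with |HN| = 32.7 and N on the +y side, so N = (0.000, 32.70). The virtual corner opposite H is at (-25.50, 32.70). The tangent condition forces VP to be normal to FP and A1 meets GN tangentially, so VG is at right angles to GN, with radius 7.2, so the center V sits 7.2 in from both sides at V = (-18.30, 25.50). Then |HV| = |V − H| = 31.39.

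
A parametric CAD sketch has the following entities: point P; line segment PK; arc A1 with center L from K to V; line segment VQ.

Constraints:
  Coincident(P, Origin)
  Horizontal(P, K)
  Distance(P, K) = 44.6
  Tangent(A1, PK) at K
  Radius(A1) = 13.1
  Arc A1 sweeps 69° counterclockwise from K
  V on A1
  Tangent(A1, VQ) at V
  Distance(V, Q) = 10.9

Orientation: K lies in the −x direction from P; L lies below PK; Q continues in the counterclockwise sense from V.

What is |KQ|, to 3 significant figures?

24.6

On A1, K sits at bearing 90° from L; a 69° counterclockwise sweep puts V at bearing 159°, so V = L + 13.1·(cos 159°, sin 159°) = (-56.8, -8.41). Tangency of A1 to VQ means the radius LV is perpendicular to VQ, so VQ runs along (−sin 159°, cos 159°); with |VQ| = 10.9, Q = (-60.7, -18.6). Then |KQ| = |Q − K| = 24.6.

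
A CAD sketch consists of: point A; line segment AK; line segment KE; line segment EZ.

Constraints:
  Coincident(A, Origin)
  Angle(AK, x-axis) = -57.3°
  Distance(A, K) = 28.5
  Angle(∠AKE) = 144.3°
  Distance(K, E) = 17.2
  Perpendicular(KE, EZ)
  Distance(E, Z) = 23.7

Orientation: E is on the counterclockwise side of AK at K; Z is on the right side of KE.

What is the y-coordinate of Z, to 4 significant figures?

-52.35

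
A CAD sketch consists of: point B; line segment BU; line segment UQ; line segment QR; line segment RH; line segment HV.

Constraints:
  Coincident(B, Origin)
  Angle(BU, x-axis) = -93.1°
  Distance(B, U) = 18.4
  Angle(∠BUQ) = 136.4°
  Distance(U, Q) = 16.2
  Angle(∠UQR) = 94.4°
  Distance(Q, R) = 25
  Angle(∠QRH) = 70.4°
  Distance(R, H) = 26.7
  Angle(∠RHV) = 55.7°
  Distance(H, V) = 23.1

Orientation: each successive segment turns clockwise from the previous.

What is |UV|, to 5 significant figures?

10.339

∠QRH = 70.4° gives RH at 28.100° from the x-axis; with |RH| = 26.7, H = (-7.7230, -0.082002). ∠RHV = 55.7° gives HV at -96.200° from the x-axis; with |HV| = 23.1, V = (-10.218, -23.047). Then |UV| = |V − U| = 10.339.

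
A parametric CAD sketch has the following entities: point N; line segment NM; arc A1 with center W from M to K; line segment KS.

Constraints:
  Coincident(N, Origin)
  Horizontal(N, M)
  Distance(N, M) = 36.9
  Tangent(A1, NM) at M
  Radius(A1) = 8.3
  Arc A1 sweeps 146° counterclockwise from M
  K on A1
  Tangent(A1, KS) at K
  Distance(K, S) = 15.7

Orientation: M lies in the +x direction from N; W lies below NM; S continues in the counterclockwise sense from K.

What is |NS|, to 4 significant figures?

51.22

N is at the origin; N and M share the same y with |NM| = 36.9 and M on the +x side, so M = (36.90, 0.000). Tangency of A1 to NM means the radius WM is perpendicular to NM, so W = M + (0, -8.3) = (36.90, -8.300). On A1, M sits at bearing 90° from W; a 146° counterclockwise sweep puts K at bearing 236°, so K = W + 8.3·(cos 236°, sin 236°) = (32.26, -15.18). Since A1 is tangent to KS there, WK ⟂ KS, so KS runs along (−sin 236°, cos 236°); with |KS| = 15.7, S = (45.27, -23.96). Then |NS| = |S − N| = 51.22.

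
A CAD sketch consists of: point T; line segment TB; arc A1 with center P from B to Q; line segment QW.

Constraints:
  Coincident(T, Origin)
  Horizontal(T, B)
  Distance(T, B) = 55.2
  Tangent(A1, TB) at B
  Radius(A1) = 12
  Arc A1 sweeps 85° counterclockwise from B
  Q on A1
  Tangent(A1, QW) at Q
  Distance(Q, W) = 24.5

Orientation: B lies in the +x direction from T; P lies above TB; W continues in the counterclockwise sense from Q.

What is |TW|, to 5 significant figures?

77.791

On A1, B sits at bearing -90° from P; an 85° counterclockwise sweep puts Q at bearing -5°, so Q = P + 12.0·(cos -5°, sin -5°) = (67.154, 10.954). The tangent condition forces PQ to be normal to QW, so QW runs along (−sin -5°, cos -5°); with |QW| = 24.5, W = (69.290, 35.361). Then |TW| = |W − T| = 77.791.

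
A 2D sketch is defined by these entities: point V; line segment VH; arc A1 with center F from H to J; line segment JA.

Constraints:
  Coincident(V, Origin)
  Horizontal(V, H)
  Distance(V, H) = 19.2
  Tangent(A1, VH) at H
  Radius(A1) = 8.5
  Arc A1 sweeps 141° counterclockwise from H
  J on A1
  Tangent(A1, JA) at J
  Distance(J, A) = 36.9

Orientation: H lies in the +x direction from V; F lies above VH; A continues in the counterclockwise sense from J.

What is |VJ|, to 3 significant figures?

28.8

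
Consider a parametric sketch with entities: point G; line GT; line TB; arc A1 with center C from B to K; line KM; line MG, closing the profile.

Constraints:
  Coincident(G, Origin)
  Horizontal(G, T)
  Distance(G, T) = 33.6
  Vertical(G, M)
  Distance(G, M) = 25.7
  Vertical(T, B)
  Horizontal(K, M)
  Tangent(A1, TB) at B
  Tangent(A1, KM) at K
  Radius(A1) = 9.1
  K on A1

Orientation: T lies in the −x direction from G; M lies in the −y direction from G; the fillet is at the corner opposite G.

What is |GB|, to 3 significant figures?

37.5

The virtual corner opposite G is at (-33.6, -25.7). A1 meets TB tangentially, so CB is at right angles to TB and A1 meets KM tangentially, so CK is at right angles to KM, with radius 9.1, so the center C sits 9.1 in from both sides at C = (-24.5, -16.6). That places the tangent points at B = (-33.6, -16.6) on TB and K = (-24.5, -25.7) on KM. Then |GB| = |B − G| = 37.5.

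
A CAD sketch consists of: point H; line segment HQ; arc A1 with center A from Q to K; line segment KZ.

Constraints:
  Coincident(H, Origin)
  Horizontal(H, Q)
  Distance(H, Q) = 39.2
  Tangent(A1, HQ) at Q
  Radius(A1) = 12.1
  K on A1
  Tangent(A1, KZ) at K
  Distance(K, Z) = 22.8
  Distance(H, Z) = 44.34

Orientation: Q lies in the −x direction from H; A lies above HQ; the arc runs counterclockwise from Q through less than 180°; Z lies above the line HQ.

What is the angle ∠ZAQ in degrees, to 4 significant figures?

152.4°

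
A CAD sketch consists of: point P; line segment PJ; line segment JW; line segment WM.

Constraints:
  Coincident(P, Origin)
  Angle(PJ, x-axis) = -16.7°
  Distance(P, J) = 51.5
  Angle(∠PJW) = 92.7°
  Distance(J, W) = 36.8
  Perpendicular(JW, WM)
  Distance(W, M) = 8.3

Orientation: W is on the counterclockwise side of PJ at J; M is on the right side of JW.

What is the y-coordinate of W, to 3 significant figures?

19.9

P is at the origin; PJ runs at -16.7° with length 51.5, so J = 51.5·(cos -16.7°, sin -16.7°) = (49.3, -14.8). ∠PJW = 92.7°, so JW runs at -16.7° + (180° − 92.7°) = 70.6° from the x-axis; with |JW| = 36.8, W = J + 36.8·(cos 70.6°, sin 70.6°) = (61.6, 19.9). So W.y = 19.9.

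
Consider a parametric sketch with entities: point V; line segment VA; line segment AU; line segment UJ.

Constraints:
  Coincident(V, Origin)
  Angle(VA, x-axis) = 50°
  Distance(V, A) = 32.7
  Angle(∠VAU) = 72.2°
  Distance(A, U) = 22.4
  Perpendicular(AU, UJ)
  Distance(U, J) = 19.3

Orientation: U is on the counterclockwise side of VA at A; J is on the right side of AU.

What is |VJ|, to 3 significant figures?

51.9

V is at the origin; VA runs at 50.0° with length 32.7, so A = 32.7·(cos 50.0°, sin 50.0°) = (21.0, 25.0). ∠VAU = 72.2°, so AU runs at 50.0° + (180° − 72.2°) = 158° from the x-axis; with |AU| = 22.4, U = A + 22.4·(cos 158°, sin 158°) = (0.280, 33.5). AU ⟂ UJ; with |UJ| = 19.3 on the right of AU, J = U + 19.3·(0.378, 0.926) = (7.57, 51.4). Then |VJ| = |J − V| = 51.9.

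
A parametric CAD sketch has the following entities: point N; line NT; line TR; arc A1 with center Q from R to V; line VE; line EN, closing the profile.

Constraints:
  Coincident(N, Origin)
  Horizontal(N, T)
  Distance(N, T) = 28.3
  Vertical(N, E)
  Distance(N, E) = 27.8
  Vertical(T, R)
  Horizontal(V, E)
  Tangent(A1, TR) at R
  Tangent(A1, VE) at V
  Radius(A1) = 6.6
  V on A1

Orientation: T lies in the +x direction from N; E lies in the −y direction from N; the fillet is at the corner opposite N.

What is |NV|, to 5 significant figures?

35.267

N is at the origin; NT is horizontal with |NT| = 28.3 and T on the +x side, so T = (28.300, 0.0000). N and E share the same x with |NE| = 27.8 and E on the −y side, so E = (0.0000, -27.800). The virtual corner opposite N is at (28.300, -27.800). Tangency of A1 to TR means the radius QR is perpendicular to TR and since A1 is tangent to VE there, QV ⟂ VE, with radius 6.6, so the center Q sits 6.6 in from both sides at Q = (21.700, -21.200). That places the tangent points at R = (28.300, -21.200) on TR and V = (21.700, -27.800) on VE. Then |NV| = |V − N| = 35.267.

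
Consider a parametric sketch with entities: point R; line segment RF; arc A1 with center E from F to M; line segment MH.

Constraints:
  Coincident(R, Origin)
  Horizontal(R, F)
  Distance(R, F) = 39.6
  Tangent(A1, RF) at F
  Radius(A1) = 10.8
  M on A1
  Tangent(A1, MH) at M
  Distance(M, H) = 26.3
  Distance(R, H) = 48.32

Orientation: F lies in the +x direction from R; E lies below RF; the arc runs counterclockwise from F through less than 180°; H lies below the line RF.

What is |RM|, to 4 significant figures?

30.99

R is at the origin; RF is horizontal with |RF| = 39.6 and F on the +x side, so F = (39.60, 0.000). Since A1 is tangent to RF there, EF ⟂ RF, so E = F + (0, -10.8) = (39.60, -10.80). Since EM ⟂ MH (tangency), |EH| = √(10.8² + 26.3²) = 28.43 regardless of where M sits on A1. So H lies on both circle(R, 48.32) and circle(E, 28.43); the below-RF intersection is H = (30.28, -37.66). M is the foot of the tangent from H: M = (28.82, -11.40).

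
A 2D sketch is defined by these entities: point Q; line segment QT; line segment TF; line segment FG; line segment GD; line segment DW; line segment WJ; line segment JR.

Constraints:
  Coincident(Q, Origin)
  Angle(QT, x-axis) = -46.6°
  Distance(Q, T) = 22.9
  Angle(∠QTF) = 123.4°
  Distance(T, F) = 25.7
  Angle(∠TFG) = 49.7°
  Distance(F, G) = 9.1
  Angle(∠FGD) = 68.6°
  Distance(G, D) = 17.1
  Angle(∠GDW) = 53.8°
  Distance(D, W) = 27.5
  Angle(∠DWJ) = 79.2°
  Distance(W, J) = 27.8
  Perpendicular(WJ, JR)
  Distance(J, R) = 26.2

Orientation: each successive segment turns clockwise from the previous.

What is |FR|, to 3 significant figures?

24.6

Q is at the origin; QT runs at -46.6° with length 22.9, so T = (15.7, -16.6). ∠QTF = 123.4° gives TF at -103° from the x-axis; with |TF| = 25.7, F = (9.87, -41.7). ∠TFG = 49.7° gives FG at 126° from the x-axis; with |FG| = 9.1, G = (4.45, -34.3). ∠FGD = 68.6° gives GD at 15.1° from the x-axis; with |GD| = 17.1, D = (21.0, -29.9). ∠GDW = 53.8° gives DW at -111° from the x-axis; with |DW| = 27.5, W = (11.1, -55.5). ∠DWJ = 79.2° gives WJ at 148° from the x-axis; with |WJ| = 27.8, J = (-12.5, -40.9). WJ is perpendicular to JR, so JR runs at 58.1°; with |JR| = 26.2, R = (1.31, -18.6). Then |FR| = |R − F| = 24.6.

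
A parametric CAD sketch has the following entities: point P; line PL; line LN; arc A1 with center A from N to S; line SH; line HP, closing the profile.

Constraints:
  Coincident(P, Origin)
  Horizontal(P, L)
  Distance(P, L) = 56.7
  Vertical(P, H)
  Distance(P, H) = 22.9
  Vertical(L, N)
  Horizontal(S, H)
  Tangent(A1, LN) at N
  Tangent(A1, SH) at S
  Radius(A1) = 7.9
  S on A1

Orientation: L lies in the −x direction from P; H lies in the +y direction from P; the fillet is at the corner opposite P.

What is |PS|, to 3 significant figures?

53.9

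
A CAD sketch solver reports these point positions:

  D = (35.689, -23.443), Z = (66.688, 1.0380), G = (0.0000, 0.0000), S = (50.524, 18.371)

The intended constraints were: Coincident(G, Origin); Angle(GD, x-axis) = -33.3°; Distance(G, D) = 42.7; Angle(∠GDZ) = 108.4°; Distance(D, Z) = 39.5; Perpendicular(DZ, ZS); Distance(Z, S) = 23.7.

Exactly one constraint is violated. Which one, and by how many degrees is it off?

Perpendicular(DZ, ZS) — off by 4.70°.

G = (0.00, 0.00) ✓; GD at -33.30° ✓; |GD| = 42.70 ✓; ∠GDZ = 108.4° ✓; |DZ| = 39.50 ✓; ∠(DZ, ZS) = 94.70° ✗; |ZS| = 23.70 ✓.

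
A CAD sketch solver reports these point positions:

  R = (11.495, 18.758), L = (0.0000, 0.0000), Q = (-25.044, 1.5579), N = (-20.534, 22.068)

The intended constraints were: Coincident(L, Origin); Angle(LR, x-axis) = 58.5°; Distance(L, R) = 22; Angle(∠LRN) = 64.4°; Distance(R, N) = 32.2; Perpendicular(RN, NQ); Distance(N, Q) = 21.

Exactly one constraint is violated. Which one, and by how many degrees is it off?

Perpendicular(RN, NQ) — off by 6.50°.

L = (0.00, 0.00) ✓; LR at 58.50° ✓; |LR| = 22.00 ✓; ∠LRN = 64.40° ✓; |RN| = 32.20 ✓; ∠(RN, NQ) = 83.50° ✗; |NQ| = 21.00 ✓.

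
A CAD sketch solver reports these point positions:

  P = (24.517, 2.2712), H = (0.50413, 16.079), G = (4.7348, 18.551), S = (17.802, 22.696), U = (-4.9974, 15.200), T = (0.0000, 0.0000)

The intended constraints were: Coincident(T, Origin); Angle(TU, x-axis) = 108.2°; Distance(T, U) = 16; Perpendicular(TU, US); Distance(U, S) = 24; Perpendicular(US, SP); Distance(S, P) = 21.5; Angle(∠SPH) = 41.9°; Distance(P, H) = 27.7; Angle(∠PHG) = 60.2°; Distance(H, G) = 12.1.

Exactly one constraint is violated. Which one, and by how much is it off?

Distance(H, G) = 12.1 — off by 7.20.

T = (0.00, 0.00) ✓; TU at 108.2° ✓; |TU| = 16.00 ✓; ∠(TU, US) = 90.00° ✓; |US| = 24.00 ✓; ∠(US, SP) = 90.00° ✓; |SP| = 21.50 ✓; ∠SPH = 41.90° ✓; |PH| = 27.70 ✓; ∠PHG = 60.20° ✓; |HG| = 4.900 ✗.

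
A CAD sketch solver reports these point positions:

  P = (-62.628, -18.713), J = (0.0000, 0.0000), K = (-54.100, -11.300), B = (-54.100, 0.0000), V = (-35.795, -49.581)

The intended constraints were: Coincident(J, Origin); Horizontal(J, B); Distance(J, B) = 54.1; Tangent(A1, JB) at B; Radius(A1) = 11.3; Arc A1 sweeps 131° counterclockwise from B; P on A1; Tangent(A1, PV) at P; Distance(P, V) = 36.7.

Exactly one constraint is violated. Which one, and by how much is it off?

Distance(P, V) = 36.7 — off by 4.20.

J = (0.00, 0.00) ✓; J.y = 0.00, B.y = 0.00 ✓; |JB| = 54.10 ✓; ∠(KB, BJ) = 90.00° ✓; |KB| = 11.30 ✓; bearing(K→P) − bearing(K→B) = 131.0° ✓; |KP| = 11.30 ✓; ∠(KP, PV) = 90.00° ✓; |PV| = 40.90 ✗.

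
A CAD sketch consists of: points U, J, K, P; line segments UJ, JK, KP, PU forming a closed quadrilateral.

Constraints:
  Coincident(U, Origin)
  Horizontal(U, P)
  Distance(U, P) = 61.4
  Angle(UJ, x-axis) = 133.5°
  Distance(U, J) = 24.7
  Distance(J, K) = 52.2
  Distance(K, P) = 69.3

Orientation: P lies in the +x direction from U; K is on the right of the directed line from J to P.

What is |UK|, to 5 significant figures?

31.543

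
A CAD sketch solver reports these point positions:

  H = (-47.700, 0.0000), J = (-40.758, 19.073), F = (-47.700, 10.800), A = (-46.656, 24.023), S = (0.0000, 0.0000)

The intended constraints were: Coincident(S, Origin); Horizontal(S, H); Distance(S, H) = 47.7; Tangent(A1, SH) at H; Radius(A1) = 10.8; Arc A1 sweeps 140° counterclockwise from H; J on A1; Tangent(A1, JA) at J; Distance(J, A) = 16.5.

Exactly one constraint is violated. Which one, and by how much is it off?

Distance(J, A) = 16.5 — off by 8.80.

S = (0.00, 0.00) ✓; S.y = 0.00, H.y = 0.00 ✓; |SH| = 47.70 ✓; ∠(FH, HS) = 90.00° ✓; |FH| = 10.80 ✓; bearing(F→J) − bearing(F→H) = 140.0° ✓; |FJ| = 10.80 ✓; ∠(FJ, JA) = 90.01° ✓; |JA| = 7.700 ✗.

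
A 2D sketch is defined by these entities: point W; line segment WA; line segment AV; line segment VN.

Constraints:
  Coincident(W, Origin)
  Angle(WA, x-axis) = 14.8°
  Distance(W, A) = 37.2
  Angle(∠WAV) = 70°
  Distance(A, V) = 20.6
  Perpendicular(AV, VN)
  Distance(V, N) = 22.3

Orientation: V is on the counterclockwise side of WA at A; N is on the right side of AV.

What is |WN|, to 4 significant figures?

57.80

W is at the origin; WA runs at 14.8° with length 37.2, so A = 37.2·(cos 14.8°, sin 14.8°) = (35.97, 9.503). ∠WAV = 70.0°, so AV runs at 14.8° + (180° − 70.0°) = 124.8° from the x-axis; with |AV| = 20.6, V = A + 20.6·(cos 124.8°, sin 124.8°) = (24.21, 26.42). AV ⟂ VN; with |VN| = 22.3 on the right of AV, N = V + 22.3·(0.8211, 0.5707) = (42.52, 39.15). Then |WN| = |N − W| = 57.80.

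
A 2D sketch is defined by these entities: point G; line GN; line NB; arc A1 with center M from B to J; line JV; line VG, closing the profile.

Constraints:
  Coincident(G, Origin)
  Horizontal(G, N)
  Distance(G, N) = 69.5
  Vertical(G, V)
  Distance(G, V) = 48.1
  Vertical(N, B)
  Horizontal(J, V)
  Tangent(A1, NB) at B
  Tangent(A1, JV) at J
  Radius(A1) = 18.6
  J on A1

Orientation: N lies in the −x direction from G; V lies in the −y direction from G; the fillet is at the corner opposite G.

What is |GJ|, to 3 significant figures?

70.0

G is at the origin; GN is horizontal with |GN| = 69.5 and N on the −x side, so N = (-69.5, 0.00). GV is vertical with |GV| = 48.1 and V on the −y side, so V = (0.00, -48.1). The virtual corner opposite G is at (-69.5, -48.1). The tangent condition forces MB to be normal to NB and the tangent condition forces MJ to be normal to JV, with radius 18.6, so the center M sits 18.6 in from both sides at M = (-50.9, -29.5). That places the tangent points at B = (-69.5, -29.5) on NB and J = (-50.9, -48.1) on JV. Then |GJ| = |J − G| = 70.0.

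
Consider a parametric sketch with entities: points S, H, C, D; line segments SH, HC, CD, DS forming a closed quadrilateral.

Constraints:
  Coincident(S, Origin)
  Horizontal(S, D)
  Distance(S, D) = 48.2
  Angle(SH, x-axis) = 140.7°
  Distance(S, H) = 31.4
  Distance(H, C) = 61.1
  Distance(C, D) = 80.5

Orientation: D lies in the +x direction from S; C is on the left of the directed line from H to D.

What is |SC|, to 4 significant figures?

71.34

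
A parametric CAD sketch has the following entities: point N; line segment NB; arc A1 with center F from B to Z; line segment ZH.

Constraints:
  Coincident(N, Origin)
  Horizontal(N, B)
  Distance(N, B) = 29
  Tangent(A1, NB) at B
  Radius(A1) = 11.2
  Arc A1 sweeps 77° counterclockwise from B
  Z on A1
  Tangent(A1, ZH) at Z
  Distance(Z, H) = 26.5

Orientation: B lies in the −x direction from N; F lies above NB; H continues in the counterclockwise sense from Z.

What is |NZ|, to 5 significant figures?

20.062

N is at the origin; N and B share the same y with |NB| = 29.0 and B on the −x side, so B = (-29.000, 0.0000). The tangent condition forces FB to be normal to NB, so F = B + (0, 11.2) = (-29.000, 11.200). On A1, B sits at bearing -90° from F; a 77° counterclockwise sweep puts Z at bearing -13°, so Z = F + 11.2·(cos -13°, sin -13°) = (-18.087, 8.6805). Then |NZ| = |Z − N| = 20.062.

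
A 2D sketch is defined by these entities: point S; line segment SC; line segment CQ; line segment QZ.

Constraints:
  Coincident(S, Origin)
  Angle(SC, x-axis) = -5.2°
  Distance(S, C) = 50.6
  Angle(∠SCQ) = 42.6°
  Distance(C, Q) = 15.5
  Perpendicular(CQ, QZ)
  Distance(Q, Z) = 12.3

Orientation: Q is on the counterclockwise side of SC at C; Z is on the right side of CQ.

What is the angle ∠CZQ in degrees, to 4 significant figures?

51.57°

S is at the origin; SC runs at -5.2° with length 50.6, so C = 50.6·(cos -5.2°, sin -5.2°) = (50.39, -4.586). ∠SCQ = 42.6°, so CQ runs at -5.2° + (180° − 42.6°) = 132.2° from the x-axis; with |CQ| = 15.5, Q = C + 15.5·(cos 132.2°, sin 132.2°) = (39.98, 6.896). The perpendicularity gives QZ at right angles to CQ; with |QZ| = 12.3 on the right of CQ, Z = Q + 12.3·(0.7408, 0.6717) = (49.09, 15.16). Then cos ∠CZQ = ZC·ZQ / (|ZC||ZQ|), giving 51.57°.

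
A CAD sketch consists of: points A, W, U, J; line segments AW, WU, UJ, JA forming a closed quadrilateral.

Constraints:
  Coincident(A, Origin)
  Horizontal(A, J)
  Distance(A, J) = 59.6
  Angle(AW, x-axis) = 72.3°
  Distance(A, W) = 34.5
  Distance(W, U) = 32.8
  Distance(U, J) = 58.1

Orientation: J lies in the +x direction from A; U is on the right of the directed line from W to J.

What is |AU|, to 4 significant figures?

2.008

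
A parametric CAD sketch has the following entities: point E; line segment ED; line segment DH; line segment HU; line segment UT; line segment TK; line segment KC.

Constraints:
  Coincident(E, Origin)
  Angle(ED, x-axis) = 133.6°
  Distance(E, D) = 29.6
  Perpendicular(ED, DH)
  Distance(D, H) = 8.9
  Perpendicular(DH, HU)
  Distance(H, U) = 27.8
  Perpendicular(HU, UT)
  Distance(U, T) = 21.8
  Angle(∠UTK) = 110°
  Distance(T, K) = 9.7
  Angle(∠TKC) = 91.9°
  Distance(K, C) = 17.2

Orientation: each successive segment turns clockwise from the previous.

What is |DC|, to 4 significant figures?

12.27

E is at the origin; ED runs at 133.6° with length 29.6, so D = (-20.41, 21.44). The perpendicularity gives DH at right angles to ED, so DH runs at 43.60°; with |DH| = 8.9, H = (-13.97, 27.57). DH is perpendicular to HU, so HU runs at -46.40°; with |HU| = 27.8, U = (5.204, 7.441). HU ⟂ UT, so UT runs at -136.4°; with |UT| = 21.8, T = (-10.58, -7.593). ∠UTK = 110.0° gives TK at 153.6° from the x-axis; with |TK| = 9.7, K = (-19.27, -3.280). ∠TKC = 91.9° gives KC at 65.50° from the x-axis; with |KC| = 17.2, C = (-12.14, 12.37). Then |DC| = |C − D| = 12.27.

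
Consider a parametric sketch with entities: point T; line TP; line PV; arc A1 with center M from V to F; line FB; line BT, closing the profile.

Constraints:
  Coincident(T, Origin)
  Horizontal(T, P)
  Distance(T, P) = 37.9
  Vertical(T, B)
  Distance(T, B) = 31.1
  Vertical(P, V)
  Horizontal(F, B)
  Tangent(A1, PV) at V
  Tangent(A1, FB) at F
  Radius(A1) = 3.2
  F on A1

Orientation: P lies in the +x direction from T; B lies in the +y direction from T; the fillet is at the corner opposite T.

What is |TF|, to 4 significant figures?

46.60

T is at the origin; TP is horizontal with |TP| = 37.9 and P on the +x side, so P = (37.90, 0.000). TB is vertical with |TB| = 31.1 and B on the +y side, so B = (0.000, 31.10). The virtual corner opposite T is at (37.90, 31.10). The tangent condition forces MV to be normal to PV and the tangent condition forces MF to be normal to FB, with radius 3.2, so the center M sits 3.2 in from both sides at M = (34.70, 27.90). That places the tangent points at V = (37.90, 27.90) on PV and F = (34.70, 31.10) on FB. Then |TF| = |F − T| = 46.60.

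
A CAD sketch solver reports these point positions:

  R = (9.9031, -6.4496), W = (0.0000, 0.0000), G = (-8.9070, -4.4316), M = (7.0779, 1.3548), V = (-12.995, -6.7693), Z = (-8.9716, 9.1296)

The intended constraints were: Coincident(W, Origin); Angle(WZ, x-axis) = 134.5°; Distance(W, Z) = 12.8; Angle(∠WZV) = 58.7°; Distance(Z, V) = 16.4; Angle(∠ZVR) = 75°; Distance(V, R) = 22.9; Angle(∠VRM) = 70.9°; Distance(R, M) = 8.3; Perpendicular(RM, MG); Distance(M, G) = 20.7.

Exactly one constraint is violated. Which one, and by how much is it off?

Distance(M, G) = 20.7 — off by 3.70.

W = (0.00, 0.00) ✓; WZ at 134.5° ✓; |WZ| = 12.80 ✓; ∠WZV = 58.70° ✓; |ZV| = 16.40 ✓; ∠ZVR = 75.00° ✓; |VR| = 22.90 ✓; ∠VRM = 70.90° ✓; |RM| = 8.300 ✓; ∠(RM, MG) = 90.00° ✓; |MG| = 17.00 ✗.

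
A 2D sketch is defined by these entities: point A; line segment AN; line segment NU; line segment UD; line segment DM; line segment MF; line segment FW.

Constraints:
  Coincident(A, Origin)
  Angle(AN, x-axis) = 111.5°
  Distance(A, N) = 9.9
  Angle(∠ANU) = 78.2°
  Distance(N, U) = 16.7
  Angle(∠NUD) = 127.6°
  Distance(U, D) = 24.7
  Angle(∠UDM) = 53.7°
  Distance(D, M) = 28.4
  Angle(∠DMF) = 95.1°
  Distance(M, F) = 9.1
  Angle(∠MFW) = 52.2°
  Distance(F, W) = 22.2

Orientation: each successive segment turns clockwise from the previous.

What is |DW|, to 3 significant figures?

10.9

A is at the origin; AN runs at 111.5° with length 9.9, so N = (-3.63, 9.21). ∠ANU = 78.2° gives NU at 9.70° from the x-axis; with |NU| = 16.7, U = (12.8, 12.0). ∠NUD = 127.6° gives UD at -42.7° from the x-axis; with |UD| = 24.7, D = (31.0, -4.73). ∠UDM = 53.7° gives DM at -169° from the x-axis; with |DM| = 28.4, M = (3.11, -10.1). ∠DMF = 95.1° gives MF at 106° from the x-axis; with |MF| = 9.1, F = (0.584, -1.40). ∠MFW = 52.2° gives FW at -21.7° from the x-axis; with |FW| = 22.2, W = (21.2, -9.61). Then |DW| = |W − D| = 10.9.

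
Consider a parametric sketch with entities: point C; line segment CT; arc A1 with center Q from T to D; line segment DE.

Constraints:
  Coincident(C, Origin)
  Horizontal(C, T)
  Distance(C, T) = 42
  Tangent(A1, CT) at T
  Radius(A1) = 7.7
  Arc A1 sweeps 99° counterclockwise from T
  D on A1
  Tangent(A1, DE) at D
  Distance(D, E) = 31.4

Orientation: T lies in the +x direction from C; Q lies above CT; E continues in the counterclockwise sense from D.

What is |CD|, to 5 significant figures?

50.398

C is at the origin; CT is horizontal with |CT| = 42.0 and T on the +x side, so T = (42.000, 0.0000). A1 meets CT tangentially, so QT is at right angles to CT, so Q = T + (0, 7.7) = (42.000, 7.7000). On A1, T sits at bearing -90° from Q; a 99° counterclockwise sweep puts D at bearing 9°, so D = Q + 7.7·(cos 9°, sin 9°) = (49.605, 8.9045). Then |CD| = |D − C| = 50.398.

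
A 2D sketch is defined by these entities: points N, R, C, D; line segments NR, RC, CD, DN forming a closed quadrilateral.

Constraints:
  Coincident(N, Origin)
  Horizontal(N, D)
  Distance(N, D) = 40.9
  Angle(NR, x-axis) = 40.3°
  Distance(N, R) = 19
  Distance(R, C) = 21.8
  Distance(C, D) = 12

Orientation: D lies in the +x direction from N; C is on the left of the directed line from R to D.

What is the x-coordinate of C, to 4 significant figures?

36.26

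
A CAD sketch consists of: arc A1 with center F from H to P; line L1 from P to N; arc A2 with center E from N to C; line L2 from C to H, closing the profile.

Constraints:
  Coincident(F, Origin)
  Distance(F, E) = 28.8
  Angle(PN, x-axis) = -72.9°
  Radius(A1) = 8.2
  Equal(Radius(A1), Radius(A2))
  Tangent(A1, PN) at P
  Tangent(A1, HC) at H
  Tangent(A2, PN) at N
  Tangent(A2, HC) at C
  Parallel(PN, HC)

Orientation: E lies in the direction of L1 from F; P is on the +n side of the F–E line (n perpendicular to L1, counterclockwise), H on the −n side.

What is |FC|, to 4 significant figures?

29.94

The slot axis is L1's direction at -72.9°, so u = (cos -72.9°, sin -72.9°) = (0.2940, -0.9558) and n = (−sin -72.9°, cos -72.9°) = (0.9558, 0.2940). F is at the origin and E lies 28.8 along u from F, so E = 28.8·u = (8.468, -27.53). Tangency of A1 to both parallel lines with radius 8.2 puts P and H at F ± 8.2·n: P = (7.838, 2.411), H = (-7.838, -2.411). Equal radii place N and C the same way about E: N = E + 8.2·n = (16.31, -25.12), C = E − 8.2·n = (0.6309, -29.94). Then |FC| = |C − F| = 29.94.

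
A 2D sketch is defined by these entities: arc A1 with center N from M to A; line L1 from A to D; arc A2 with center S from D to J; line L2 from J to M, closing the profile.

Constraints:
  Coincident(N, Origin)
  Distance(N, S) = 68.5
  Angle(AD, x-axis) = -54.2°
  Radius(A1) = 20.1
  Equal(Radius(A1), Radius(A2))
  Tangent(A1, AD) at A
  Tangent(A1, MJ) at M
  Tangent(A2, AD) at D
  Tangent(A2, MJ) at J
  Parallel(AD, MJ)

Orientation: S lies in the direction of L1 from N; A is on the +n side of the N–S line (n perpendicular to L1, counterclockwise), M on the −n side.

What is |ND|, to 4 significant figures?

71.39

Tangency of A1 to both parallel lines with radius 20.1 puts A and M at N ± 20.1·n: A = (16.30, 11.76), M = (-16.30, -11.76). Equal radii place D and J the same way about S: D = S + 20.1·n = (56.37, -43.80), J = S − 20.1·n = (23.77, -67.32). Then |ND| = |D − N| = 71.39.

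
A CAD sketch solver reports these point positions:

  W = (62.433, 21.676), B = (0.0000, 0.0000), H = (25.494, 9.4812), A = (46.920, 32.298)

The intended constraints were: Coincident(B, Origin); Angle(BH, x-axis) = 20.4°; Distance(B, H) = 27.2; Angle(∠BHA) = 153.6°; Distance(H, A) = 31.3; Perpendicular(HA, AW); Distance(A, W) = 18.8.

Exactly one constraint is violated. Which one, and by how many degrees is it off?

Perpendicular(HA, AW) — off by 8.80°.

B = (0.00, 0.00) ✓; BH at 20.40° ✓; |BH| = 27.20 ✓; ∠BHA = 153.6° ✓; |HA| = 31.30 ✓; ∠(HA, AW) = 81.20° ✗; |AW| = 18.80 ✓.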